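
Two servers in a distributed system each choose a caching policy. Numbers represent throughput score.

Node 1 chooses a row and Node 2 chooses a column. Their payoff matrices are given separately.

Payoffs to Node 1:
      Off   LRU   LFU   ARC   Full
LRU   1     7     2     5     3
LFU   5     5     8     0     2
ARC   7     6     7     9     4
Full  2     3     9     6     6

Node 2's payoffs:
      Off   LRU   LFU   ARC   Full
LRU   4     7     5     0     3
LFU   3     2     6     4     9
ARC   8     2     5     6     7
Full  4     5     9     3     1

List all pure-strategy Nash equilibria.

(LRU, LRU); (ARC, Off); (Full, LFU)

For each strategy profile, look for a profitable unilateral deviation.
(LRU, Off): Node 1 can switch to LFU (1 → 5). Not NE.
(LRU, LRU): Node 1 gets 7, best alternative 6; Node 2 gets 7, best alternative 5. No profitable deviation — NE.
(LRU, LFU): Node 1 can switch to LFU (2 → 8). Not NE.
(LRU, ARC): Node 1 can switch to ARC (5 → 9). Not NE.
(LRU, Full): Node 1 can switch to ARC (3 → 4). Not NE.
(LFU, Off): Node 1 can switch to ARC (5 → 7). Not NE.
(LFU, LRU): Node 1 can switch to LRU (5 → 7). Not NE.
(LFU, LFU): Node 1 can switch to Full (8 → 9). Not NE.
(LFU, ARC): Node 1 can switch to LRU (0 → 5). Not NE.
(ARC, Off): Node 1 gets 7, best alternative 5; Node 2 gets 8, best alternative 7. No profitable deviation — NE.
(Full, LFU): Node 1 gets 9, best alternative 8; Node 2 gets 9, best alternative 5. No profitable deviation — NE.
(The remaining 9 profiles each have a profitable deviation by the same check.)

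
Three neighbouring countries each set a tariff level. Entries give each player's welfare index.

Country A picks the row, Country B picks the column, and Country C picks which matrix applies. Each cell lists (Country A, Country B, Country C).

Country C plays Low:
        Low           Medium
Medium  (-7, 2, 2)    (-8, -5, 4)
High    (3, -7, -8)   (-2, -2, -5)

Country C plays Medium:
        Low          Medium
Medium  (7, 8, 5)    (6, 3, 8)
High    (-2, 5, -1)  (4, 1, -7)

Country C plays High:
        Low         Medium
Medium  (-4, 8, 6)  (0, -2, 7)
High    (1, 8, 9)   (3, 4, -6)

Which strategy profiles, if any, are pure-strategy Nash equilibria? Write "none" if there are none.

Country A against (Low, Low): payoffs -7, 3 → best response High.
Country A against (Low, Medium): payoffs 7, -2 → best response Medium.
Country A against (Low, High): payoffs -4, 1 → best response High.
Country A against (Medium, Low): payoffs -8, -2 → best response High.
Country A against (Medium, Medium): payoffs 6, 4 → best response Medium.
Country A against (Medium, High): payoffs 0, 3 → best response High.
Country B against (Medium, Low): payoffs 2, -5 → best response Low.
Country B against (Medium, Medium): payoffs 8, 3 → best response Low.
Country B against (Medium, High): payoffs 8, -2 → best response Low.
Country B against (High, Low): payoffs -7, -2 → best response Medium.
Country B against (High, Medium): payoffs 5, 1 → best response Low.
Country B against (High, High): payoffs 8, 4 → best response Low.
Country C against (Medium, Low): payoffs 2, 5, 6 → best response High.
Country C against (Medium, Medium): payoffs 4, 8, 7 → best response Medium.
Country C against (High, Low): payoffs -8, -1, 9 → best response High.
Country C against (High, Medium): payoffs -5, -7, -6 → best response Low.
Mutual best responses: (High, Low, High); (High, Medium, Low).

(High, Low, High); (High, Medium, Low)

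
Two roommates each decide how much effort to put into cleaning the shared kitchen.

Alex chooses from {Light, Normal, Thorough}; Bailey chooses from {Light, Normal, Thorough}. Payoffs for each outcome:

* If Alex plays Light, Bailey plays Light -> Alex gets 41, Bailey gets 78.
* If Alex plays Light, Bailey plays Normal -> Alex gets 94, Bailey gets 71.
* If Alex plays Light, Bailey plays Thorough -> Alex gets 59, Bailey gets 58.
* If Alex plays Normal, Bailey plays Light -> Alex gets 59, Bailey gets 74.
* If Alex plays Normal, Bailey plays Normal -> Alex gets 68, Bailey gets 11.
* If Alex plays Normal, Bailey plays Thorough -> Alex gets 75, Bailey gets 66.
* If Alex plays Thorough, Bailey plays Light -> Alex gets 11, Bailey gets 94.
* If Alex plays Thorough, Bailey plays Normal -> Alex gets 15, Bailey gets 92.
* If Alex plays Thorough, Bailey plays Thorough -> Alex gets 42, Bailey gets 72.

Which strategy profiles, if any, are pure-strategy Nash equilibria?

(Light, Light): Alex can switch to Normal (41 → 59). Not NE.
(Light, Normal): Bailey can switch to Light (71 → 78). Not NE.
(Light, Thorough): Alex can switch to Normal (59 → 75). Not NE.
(Normal, Light): Alex gets 59, best alternative 41; Bailey gets 74, best alternative 66. No profitable deviation — NE.
(Normal, Normal): Alex can switch to Light (68 → 94). Not NE.
(Normal, Thorough): Bailey can switch to Light (66 → 74). Not NE.
(Thorough, Light): Alex can switch to Light (11 → 41). Not NE.
(Thorough, Normal): Alex can switch to Light (15 → 94). Not NE.
(Thorough, Thorough): Alex can switch to Light (42 → 59). Not NE.

The unique pure-strategy Nash equilibrium is (Normal, Light).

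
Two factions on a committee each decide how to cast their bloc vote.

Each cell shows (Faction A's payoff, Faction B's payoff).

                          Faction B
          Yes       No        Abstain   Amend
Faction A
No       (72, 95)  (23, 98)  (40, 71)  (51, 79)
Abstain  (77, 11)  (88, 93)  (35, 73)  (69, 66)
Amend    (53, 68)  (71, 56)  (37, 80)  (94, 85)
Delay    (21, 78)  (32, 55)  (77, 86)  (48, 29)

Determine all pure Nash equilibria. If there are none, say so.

Faction A against Yes: payoffs 72, 77, 53, 21 → best response Abstain.
Faction A against No: payoffs 23, 88, 71, 32 → best response Abstain.
Faction A against Abstain: payoffs 40, 35, 37, 77 → best response Delay.
Faction A against Amend: payoffs 51, 69, 94, 48 → best response Amend.
Faction B against No: payoffs 95, 98, 71, 79 → best response No.
Faction B against Abstain: payoffs 11, 93, 73, 66 → best response No.
Faction B against Amend: payoffs 68, 56, 80, 85 → best response Amend.
Faction B against Delay: payoffs 78, 55, 86, 29 → best response Abstain.
Mutual best responses: (Abstain, No); (Amend, Amend); (Delay, Abstain).

The pure Nash equilibria are (Abstain, No); (Amend, Amend); (Delay, Abstain).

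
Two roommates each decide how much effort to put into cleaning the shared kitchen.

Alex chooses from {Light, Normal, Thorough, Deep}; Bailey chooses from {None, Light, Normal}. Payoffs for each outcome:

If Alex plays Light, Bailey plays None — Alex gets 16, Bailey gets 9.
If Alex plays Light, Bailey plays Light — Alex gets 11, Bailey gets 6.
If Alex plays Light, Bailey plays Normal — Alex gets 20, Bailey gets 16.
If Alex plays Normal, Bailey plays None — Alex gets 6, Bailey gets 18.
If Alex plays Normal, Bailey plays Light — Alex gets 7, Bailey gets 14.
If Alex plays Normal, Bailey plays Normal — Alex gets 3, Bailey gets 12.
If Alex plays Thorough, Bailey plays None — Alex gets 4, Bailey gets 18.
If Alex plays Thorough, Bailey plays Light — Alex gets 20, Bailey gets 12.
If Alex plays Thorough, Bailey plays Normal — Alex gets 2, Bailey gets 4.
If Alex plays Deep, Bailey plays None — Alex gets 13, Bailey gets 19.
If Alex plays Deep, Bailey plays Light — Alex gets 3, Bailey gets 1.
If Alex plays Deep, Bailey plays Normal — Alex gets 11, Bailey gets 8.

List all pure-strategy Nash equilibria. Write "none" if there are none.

For each player, find the best response to each opponent profile; mutual best responses are the pure NE.
Alex against None: payoffs 16, 6, 4, 13 → best response Light.
Alex against Light: payoffs 11, 7, 20, 3 → best response Thorough.
Alex against Normal: payoffs 20, 3, 2, 11 → best response Light.
Bailey against Light: payoffs 9, 6, 16 → best response Normal.
Bailey against Normal: payoffs 18, 14, 12 → best response None.
Bailey against Thorough: payoffs 18, 12, 4 → best response None.
Bailey against Deep: payoffs 19, 1, 8 → best response None.
Mutual best responses: (Light, Normal).

Pure NE: (Light, Normal)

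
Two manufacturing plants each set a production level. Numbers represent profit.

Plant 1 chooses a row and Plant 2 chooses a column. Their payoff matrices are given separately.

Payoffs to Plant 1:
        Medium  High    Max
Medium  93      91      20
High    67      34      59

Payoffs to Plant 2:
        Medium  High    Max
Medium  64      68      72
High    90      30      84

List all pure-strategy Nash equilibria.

Check each profile: it is a Nash equilibrium iff no player can strictly gain by switching unilaterally.
(Medium, Medium): Plant 2 can switch to High (64 → 68). Not NE.
(Medium, High): Plant 2 can switch to Max (68 → 72). Not NE.
(Medium, Max): Plant 1 can switch to High (20 → 59). Not NE.
(High, Medium): Plant 1 can switch to Medium (67 → 93). Not NE.
(High, High): Plant 1 can switch to Medium (34 → 91). Not NE.
(High, Max): Plant 2 can switch to Medium (84 → 90). Not NE.

This game has no pure Nash equilibrium.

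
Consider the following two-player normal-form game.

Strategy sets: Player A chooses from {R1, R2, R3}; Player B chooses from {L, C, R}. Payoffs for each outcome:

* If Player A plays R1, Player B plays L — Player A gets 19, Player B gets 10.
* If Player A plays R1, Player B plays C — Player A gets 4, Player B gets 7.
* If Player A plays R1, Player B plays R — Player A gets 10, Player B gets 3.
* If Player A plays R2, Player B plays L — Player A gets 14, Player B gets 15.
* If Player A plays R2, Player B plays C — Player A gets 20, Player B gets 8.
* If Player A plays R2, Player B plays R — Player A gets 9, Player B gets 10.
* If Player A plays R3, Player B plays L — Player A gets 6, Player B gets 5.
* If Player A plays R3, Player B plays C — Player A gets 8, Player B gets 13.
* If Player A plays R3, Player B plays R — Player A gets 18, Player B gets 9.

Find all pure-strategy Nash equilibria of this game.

(R1, L)

Player A against L: payoffs 19, 14, 6 → best response R1.
Player A against C: payoffs 4, 20, 8 → best response R2.
Player A against R: payoffs 10, 9, 18 → best response R3.
Player B against R1: payoffs 10, 7, 3 → best response L.
Player B against R2: payoffs 15, 8, 10 → best response L.
Player B against R3: payoffs 5, 13, 9 → best response C.
Mutual best responses: (R1, L).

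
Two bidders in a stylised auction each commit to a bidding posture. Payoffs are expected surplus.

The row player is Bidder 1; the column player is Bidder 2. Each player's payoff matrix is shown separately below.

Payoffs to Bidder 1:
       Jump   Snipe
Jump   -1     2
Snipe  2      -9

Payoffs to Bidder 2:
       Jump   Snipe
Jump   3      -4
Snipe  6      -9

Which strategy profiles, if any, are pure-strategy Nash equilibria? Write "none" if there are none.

(Jump, Jump): Bidder 1 can switch to Snipe (-1 → 2). Not NE.
(Jump, Snipe): Bidder 2 can switch to Jump (-4 → 3). Not NE.
(Snipe, Jump): Bidder 1 gets 2, best alternative -1; Bidder 2 gets 6, best alternative -9. No profitable deviation — NE.
(Snipe, Snipe): Bidder 1 can switch to Jump (-9 → 2). Not NE.

(Snipe, Jump)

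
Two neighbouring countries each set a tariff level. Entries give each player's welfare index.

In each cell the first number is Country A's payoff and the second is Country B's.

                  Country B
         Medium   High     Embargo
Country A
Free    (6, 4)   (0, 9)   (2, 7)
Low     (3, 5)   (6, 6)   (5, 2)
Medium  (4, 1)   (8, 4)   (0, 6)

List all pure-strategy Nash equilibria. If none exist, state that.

There is no pure-strategy Nash equilibrium.

(Free, Medium): Country B can switch to High (4 → 9). Not NE.
(Free, High): Country A can switch to Low (0 → 6). Not NE.
(Free, Embargo): Country A can switch to Low (2 → 5). Not NE.
(Low, Medium): Country A can switch to Free (3 → 6). Not NE.
(Low, High): Country A can switch to Medium (6 → 8). Not NE.
(Low, Embargo): Country B can switch to Medium (2 → 5). Not NE.
(Medium, Medium): Country A can switch to Free (4 → 6). Not NE.
(Medium, High): Country B can switch to Embargo (4 → 6). Not NE.
(The remaining 1 profile has a profitable deviation by the same check.)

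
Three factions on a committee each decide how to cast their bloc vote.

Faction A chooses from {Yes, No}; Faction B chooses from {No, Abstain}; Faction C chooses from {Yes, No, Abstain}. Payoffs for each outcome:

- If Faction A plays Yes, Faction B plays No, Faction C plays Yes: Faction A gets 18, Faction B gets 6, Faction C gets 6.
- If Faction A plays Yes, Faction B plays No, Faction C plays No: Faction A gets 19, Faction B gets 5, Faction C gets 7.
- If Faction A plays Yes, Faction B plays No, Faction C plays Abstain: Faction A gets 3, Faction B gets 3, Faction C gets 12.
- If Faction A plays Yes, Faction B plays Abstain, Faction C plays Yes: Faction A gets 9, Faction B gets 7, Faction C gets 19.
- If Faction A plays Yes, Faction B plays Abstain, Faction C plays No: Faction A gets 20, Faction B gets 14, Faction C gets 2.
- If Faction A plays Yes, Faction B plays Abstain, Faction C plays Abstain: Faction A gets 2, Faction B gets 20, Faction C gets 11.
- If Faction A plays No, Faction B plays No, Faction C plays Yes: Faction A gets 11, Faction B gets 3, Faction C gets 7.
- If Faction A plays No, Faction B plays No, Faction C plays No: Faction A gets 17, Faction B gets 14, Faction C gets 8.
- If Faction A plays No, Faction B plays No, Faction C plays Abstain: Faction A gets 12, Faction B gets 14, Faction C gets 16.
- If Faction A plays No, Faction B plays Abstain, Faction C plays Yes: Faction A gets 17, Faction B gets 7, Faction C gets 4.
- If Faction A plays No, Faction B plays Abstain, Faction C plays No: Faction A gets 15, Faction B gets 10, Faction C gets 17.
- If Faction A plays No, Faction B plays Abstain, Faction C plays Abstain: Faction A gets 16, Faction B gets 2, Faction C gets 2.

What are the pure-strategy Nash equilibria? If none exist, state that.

(Yes, No, Yes): Faction B can switch to Abstain (6 → 7). Not NE.
(Yes, No, No): Faction B can switch to Abstain (5 → 14). Not NE.
(Yes, No, Abstain): Faction A can switch to No (3 → 12). Not NE.
(Yes, Abstain, Yes): Faction A can switch to No (9 → 17). Not NE.
(Yes, Abstain, No): Faction C can switch to Yes (2 → 19). Not NE.
(Yes, Abstain, Abstain): Faction A can switch to No (2 → 16). Not NE.
(No, No, Abstain): Faction A gets 12, best alternative 3; Faction B gets 14, best alternative 2; Faction C gets 16, best alternative 8. No profitable deviation — NE.
(The remaining 5 profiles each have a profitable deviation by the same check.)

(No, No, Abstain)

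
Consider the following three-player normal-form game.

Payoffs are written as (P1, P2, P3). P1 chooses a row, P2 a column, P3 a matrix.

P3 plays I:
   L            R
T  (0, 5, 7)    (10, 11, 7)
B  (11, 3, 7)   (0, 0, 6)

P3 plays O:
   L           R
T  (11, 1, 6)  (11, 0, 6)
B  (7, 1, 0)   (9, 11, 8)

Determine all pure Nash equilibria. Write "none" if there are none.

(T, L, I): P1 can switch to B (0 → 11). Not NE.
(T, L, O): P3 can switch to I (6 → 7). Not NE.
(T, R, I): P1 gets 10, best alternative 0; P2 gets 11, best alternative 5; P3 gets 7, best alternative 6. No profitable deviation — NE.
(T, R, O): P2 can switch to L (0 → 1). Not NE.
(B, L, I): P1 gets 11, best alternative 0; P2 gets 3, best alternative 0; P3 gets 7, best alternative 0. No profitable deviation — NE.
(B, L, O): P1 can switch to T (7 → 11). Not NE.
(B, R, I): P1 can switch to T (0 → 10). Not NE.
(B, R, O): P1 can switch to T (9 → 11). Not NE.

Pure-strategy Nash equilibria: (T, R, I) and (B, L, I)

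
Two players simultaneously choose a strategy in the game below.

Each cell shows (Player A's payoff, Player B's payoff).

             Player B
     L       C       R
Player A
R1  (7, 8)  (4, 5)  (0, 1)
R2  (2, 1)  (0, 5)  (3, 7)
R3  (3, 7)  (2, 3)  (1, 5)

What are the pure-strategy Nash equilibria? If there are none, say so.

Player A against L: payoffs 7, 2, 3 → best response R1.
Player A against C: payoffs 4, 0, 2 → best response R1.
Player A against R: payoffs 0, 3, 1 → best response R2.
Player B against R1: payoffs 8, 5, 1 → best response L.
Player B against R2: payoffs 1, 5, 7 → best response R.
Player B against R3: payoffs 7, 3, 5 → best response L.
Mutual best responses: (R1, L); (R2, R).

Pure-strategy Nash equilibria: (R1, L); (R2, R)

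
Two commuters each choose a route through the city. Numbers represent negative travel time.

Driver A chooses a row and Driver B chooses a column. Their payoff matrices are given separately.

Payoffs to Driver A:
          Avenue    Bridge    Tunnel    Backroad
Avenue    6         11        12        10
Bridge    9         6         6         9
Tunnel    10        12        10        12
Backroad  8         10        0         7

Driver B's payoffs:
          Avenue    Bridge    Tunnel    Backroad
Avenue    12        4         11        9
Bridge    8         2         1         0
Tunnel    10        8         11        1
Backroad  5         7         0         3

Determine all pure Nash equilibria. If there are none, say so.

Driver A against Avenue: payoffs 6, 9, 10, 8 → best response Tunnel.
Driver A against Bridge: payoffs 11, 6, 12, 10 → best response Tunnel.
Driver A against Tunnel: payoffs 12, 6, 10, 0 → best response Avenue.
Driver A against Backroad: payoffs 10, 9, 12, 7 → best response Tunnel.
Driver B against Avenue: payoffs 12, 4, 11, 9 → best response Avenue.
Driver B against Bridge: payoffs 8, 2, 1, 0 → best response Avenue.
Driver B against Tunnel: payoffs 10, 8, 11, 1 → best response Tunnel.
Driver B against Backroad: payoffs 5, 7, 0, 3 → best response Bridge.
No profile is a mutual best response for all players.

This game has no pure Nash equilibrium.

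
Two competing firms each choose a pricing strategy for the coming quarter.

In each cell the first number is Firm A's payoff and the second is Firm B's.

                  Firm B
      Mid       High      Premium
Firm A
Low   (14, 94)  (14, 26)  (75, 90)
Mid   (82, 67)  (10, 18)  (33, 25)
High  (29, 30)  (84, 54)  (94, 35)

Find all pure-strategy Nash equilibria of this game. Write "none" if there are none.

The pure Nash equilibria are (Mid, Mid); (High, High).

(Low, Mid): Firm A can switch to Mid (14 → 82). Not NE.
(Low, High): Firm A can switch to High (14 → 84). Not NE.
(Low, Premium): Firm A can switch to High (75 → 94). Not NE.
(Mid, Mid): Firm A gets 82, best alternative 29; Firm B gets 67, best alternative 25. No profitable deviation — NE.
(Mid, High): Firm A can switch to Low (10 → 14). Not NE.
(Mid, Premium): Firm A can switch to Low (33 → 75). Not NE.
(High, Mid): Firm A can switch to Mid (29 → 82). Not NE.
(High, High): Firm A gets 84, best alternative 14; Firm B gets 54, best alternative 35. No profitable deviation — NE.
(The remaining 1 profile has a profitable deviation by the same check.)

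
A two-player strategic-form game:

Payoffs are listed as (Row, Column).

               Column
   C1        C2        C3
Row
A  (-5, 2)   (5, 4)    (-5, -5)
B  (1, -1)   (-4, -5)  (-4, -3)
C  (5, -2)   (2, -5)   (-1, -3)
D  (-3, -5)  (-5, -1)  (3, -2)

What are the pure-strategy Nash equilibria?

The pure Nash equilibria are (A, C2) and (C, C1).

Check each profile: it is a Nash equilibrium iff no player can strictly gain by switching unilaterally.
(A, C1): Row can switch to B (-5 → 1). Not NE.
(A, C2): Row gets 5, best alternative 2; Column gets 4, best alternative 2. No profitable deviation — NE.
(A, C3): Row can switch to B (-5 → -4). Not NE.
(B, C1): Row can switch to C (1 → 5). Not NE.
(B, C2): Row can switch to A (-4 → 5). Not NE.
(B, C3): Row can switch to C (-4 → -1). Not NE.
(C, C1): Row gets 5, best alternative 1; Column gets -2, best alternative -3. No profitable deviation — NE.
(C, C2): Row can switch to A (2 → 5). Not NE.
(C, C3): Row can switch to D (-1 → 3). Not NE.
(D, C1): Row can switch to B (-3 → 1). Not NE.
(D, C2): Row can switch to A (-5 → 5). Not NE.
(D, C3): Column can switch to C2 (-2 → -1). Not NE.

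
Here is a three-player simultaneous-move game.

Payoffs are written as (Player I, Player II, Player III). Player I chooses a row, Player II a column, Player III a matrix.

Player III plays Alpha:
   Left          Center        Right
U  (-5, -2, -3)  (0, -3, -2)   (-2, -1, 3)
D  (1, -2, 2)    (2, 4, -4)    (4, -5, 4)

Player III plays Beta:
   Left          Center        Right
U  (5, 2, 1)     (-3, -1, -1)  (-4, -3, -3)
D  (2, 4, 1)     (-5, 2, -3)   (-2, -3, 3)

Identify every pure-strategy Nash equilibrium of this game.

Mark each player's best response to every combination of opponents' strategies; a profile where every player is best-responding is a pure Nash equilibrium.
Player I against (Left, Alpha): payoffs -5, 1 → best response D.
Player I against (Left, Beta): payoffs 5, 2 → best response U.
Player I against (Center, Alpha): payoffs 0, 2 → best response D.
Player I against (Center, Beta): payoffs -3, -5 → best response U.
Player I against (Right, Alpha): payoffs -2, 4 → best response D.
Player I against (Right, Beta): payoffs -4, -2 → best response D.
Player II against (U, Alpha): payoffs -2, -3, -1 → best response Right.
Player II against (U, Beta): payoffs 2, -1, -3 → best response Left.
Player II against (D, Alpha): payoffs -2, 4, -5 → best response Center.
Player II against (D, Beta): payoffs 4, 2, -3 → best response Left.
Player III against (U, Left): payoffs -3, 1 → best response Beta.
Player III against (U, Center): payoffs -2, -1 → best response Beta.
Player III against (U, Right): payoffs 3, -3 → best response Alpha.
Player III against (D, Left): payoffs 2, 1 → best response Alpha.
Player III against (D, Center): payoffs -4, -3 → best response Beta.
Player III against (D, Right): payoffs 4, 3 → best response Alpha.
Mutual best responses: (U, Left, Beta).

(U, Left, Beta)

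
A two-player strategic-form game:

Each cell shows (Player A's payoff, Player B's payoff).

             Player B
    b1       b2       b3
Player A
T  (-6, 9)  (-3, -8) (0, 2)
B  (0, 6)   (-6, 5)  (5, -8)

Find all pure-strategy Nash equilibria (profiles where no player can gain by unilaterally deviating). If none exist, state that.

The unique pure-strategy Nash equilibrium is (B, b1).

Player A against b1: payoffs -6, 0 → best response B.
Player A against b2: payoffs -3, -6 → best response T.
Player A against b3: payoffs 0, 5 → best response B.
Player B against T: payoffs 9, -8, 2 → best response b1.
Player B against B: payoffs 6, 5, -8 → best response b1.
Mutual best responses: (B, b1).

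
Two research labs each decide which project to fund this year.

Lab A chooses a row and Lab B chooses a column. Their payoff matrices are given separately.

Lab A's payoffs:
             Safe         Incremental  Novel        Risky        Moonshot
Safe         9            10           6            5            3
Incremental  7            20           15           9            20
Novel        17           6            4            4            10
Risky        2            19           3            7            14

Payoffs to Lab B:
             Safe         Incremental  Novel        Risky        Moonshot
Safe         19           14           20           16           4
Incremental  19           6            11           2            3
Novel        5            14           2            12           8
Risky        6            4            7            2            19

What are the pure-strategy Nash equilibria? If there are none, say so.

(Safe, Safe): Lab A can switch to Novel (9 → 17). Not NE.
(Safe, Incremental): Lab A can switch to Incremental (10 → 20). Not NE.
(Safe, Novel): Lab A can switch to Incremental (6 → 15). Not NE.
(Safe, Risky): Lab A can switch to Incremental (5 → 9). Not NE.
(Safe, Moonshot): Lab A can switch to Incremental (3 → 20). Not NE.
(Incremental, Safe): Lab A can switch to Safe (7 → 9). Not NE.
(The remaining 14 profiles each have a profitable deviation by the same check.)

No pure-strategy Nash equilibrium.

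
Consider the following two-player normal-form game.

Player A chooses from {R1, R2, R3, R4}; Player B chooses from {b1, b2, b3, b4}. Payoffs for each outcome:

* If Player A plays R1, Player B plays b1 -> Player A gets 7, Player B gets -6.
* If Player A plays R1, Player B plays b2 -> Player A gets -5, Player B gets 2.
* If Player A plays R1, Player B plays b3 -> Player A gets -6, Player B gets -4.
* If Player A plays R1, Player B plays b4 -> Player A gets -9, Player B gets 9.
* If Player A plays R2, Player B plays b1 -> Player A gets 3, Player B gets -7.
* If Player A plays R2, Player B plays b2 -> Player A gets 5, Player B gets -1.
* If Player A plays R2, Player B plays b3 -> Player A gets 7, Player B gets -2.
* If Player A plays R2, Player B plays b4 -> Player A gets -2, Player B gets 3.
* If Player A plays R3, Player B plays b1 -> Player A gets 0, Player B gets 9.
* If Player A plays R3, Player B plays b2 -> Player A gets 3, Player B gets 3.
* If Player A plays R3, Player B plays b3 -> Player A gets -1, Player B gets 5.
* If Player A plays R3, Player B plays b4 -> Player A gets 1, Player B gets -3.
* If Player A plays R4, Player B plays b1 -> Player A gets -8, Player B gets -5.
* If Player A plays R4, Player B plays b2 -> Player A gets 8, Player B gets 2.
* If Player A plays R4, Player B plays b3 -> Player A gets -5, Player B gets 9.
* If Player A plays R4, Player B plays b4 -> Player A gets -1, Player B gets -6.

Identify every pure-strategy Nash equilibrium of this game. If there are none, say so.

Player A against b1: payoffs 7, 3, 0, -8 → best response R1.
Player A against b2: payoffs -5, 5, 3, 8 → best response R4.
Player A against b3: payoffs -6, 7, -1, -5 → best response R2.
Player A against b4: payoffs -9, -2, 1, -1 → best response R3.
Player B against R1: payoffs -6, 2, -4, 9 → best response b4.
Player B against R2: payoffs -7, -1, -2, 3 → best response b4.
Player B against R3: payoffs 9, 3, 5, -3 → best response b1.
Player B against R4: payoffs -5, 2, 9, -6 → best response b3.
No profile is a mutual best response for all players.

There is no pure-strategy Nash equilibrium.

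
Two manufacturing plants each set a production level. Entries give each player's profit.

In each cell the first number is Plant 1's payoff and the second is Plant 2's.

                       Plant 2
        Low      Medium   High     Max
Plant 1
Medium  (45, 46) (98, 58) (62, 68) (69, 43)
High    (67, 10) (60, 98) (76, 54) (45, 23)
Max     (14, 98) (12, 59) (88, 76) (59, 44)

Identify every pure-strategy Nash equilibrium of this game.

Check each profile: it is a Nash equilibrium iff no player can strictly gain by switching unilaterally.
(Medium, Low): Plant 1 can switch to High (45 → 67). Not NE.
(Medium, Medium): Plant 2 can switch to High (58 → 68). Not NE.
(Medium, High): Plant 1 can switch to High (62 → 76). Not NE.
(Medium, Max): Plant 2 can switch to Low (43 → 46). Not NE.
(High, Low): Plant 2 can switch to Medium (10 → 98). Not NE.
(High, Medium): Plant 1 can switch to Medium (60 → 98). Not NE.
(High, High): Plant 1 can switch to Max (76 → 88). Not NE.
(High, Max): Plant 1 can switch to Medium (45 → 69). Not NE.
(Max, Low): Plant 1 can switch to Medium (14 → 45). Not NE.
(Max, Medium): Plant 1 can switch to Medium (12 → 98). Not NE.
(Max, High): Plant 2 can switch to Low (76 → 98). Not NE.
(Max, Max): Plant 1 can switch to Medium (59 → 69). Not NE.

none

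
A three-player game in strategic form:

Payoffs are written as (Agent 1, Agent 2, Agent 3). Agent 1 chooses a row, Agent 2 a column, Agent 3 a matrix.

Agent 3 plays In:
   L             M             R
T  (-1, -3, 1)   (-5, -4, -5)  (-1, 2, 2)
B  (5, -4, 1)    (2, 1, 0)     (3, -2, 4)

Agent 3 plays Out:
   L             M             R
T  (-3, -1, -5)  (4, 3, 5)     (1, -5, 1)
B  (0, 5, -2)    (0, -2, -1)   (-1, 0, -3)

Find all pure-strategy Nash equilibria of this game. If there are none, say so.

Agent 1 against (L, In): payoffs -1, 5 → best response B.
Agent 1 against (L, Out): payoffs -3, 0 → best response B.
Agent 1 against (M, In): payoffs -5, 2 → best response B.
Agent 1 against (M, Out): payoffs 4, 0 → best response T.
Agent 1 against (R, In): payoffs -1, 3 → best response B.
Agent 1 against (R, Out): payoffs 1, -1 → best response T.
Agent 2 against (T, In): payoffs -3, -4, 2 → best response R.
Agent 2 against (T, Out): payoffs -1, 3, -5 → best response M.
Agent 2 against (B, In): payoffs -4, 1, -2 → best response M.
Agent 2 against (B, Out): payoffs 5, -2, 0 → best response L.
Agent 3 against (T, L): payoffs 1, -5 → best response In.
Agent 3 against (T, M): payoffs -5, 5 → best response Out.
Agent 3 against (T, R): payoffs 2, 1 → best response In.
Agent 3 against (B, L): payoffs 1, -2 → best response In.
Agent 3 against (B, M): payoffs 0, -1 → best response In.
Agent 3 against (B, R): payoffs 4, -3 → best response In.
Mutual best responses: (T, M, Out); (B, M, In).

(T, M, Out) and (B, M, In)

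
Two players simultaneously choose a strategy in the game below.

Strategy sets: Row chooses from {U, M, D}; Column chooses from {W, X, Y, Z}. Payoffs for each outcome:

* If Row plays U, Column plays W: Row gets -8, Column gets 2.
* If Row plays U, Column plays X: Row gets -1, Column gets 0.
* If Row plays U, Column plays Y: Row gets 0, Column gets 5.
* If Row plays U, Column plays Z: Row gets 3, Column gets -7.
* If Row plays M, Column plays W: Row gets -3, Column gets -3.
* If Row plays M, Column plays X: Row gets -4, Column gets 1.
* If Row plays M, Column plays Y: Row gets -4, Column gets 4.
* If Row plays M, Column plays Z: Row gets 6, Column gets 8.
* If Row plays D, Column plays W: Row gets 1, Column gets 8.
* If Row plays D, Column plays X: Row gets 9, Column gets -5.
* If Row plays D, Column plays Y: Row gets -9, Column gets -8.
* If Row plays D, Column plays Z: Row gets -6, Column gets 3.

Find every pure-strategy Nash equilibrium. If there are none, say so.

For each strategy profile, look for a profitable unilateral deviation.
(U, W): Row can switch to M (-8 → -3). Not NE.
(U, X): Row can switch to D (-1 → 9). Not NE.
(U, Y): Row gets 0, best alternative -4; Column gets 5, best alternative 2. No profitable deviation — NE.
(U, Z): Row can switch to M (3 → 6). Not NE.
(M, W): Row can switch to D (-3 → 1). Not NE.
(M, X): Row can switch to U (-4 → -1). Not NE.
(M, Y): Row can switch to U (-4 → 0). Not NE.
(M, Z): Row gets 6, best alternative 3; Column gets 8, best alternative 4. No profitable deviation — NE.
(D, W): Row gets 1, best alternative -3; Column gets 8, best alternative 3. No profitable deviation — NE.
(D, X): Column can switch to W (-5 → 8). Not NE.
(D, Y): Row can switch to U (-9 → 0). Not NE.
(D, Z): Row can switch to U (-6 → 3). Not NE.

The pure Nash equilibria are (U, Y); (M, Z); (D, W).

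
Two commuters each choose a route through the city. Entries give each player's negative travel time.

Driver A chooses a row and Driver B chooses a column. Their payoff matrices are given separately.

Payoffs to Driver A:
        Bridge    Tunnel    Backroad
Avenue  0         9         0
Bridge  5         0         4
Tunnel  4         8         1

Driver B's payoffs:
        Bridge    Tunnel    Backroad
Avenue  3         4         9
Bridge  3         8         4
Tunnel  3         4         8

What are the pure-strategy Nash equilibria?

Driver A against Bridge: payoffs 0, 5, 4 → best response Bridge.
Driver A against Tunnel: payoffs 9, 0, 8 → best response Avenue.
Driver A against Backroad: payoffs 0, 4, 1 → best response Bridge.
Driver B against Avenue: payoffs 3, 4, 9 → best response Backroad.
Driver B against Bridge: payoffs 3, 8, 4 → best response Tunnel.
Driver B against Tunnel: payoffs 3, 4, 8 → best response Backroad.
No profile is a mutual best response for all players.

This game has no pure Nash equilibrium.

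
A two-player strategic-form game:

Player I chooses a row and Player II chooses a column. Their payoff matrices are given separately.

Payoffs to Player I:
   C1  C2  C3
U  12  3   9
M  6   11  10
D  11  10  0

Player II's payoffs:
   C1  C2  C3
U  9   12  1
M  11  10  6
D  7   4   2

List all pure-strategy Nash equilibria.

(U, C1): Player II can switch to C2 (9 → 12). Not NE.
(U, C2): Player I can switch to M (3 → 11). Not NE.
(U, C3): Player I can switch to M (9 → 10). Not NE.
(M, C1): Player I can switch to U (6 → 12). Not NE.
(M, C2): Player II can switch to C1 (10 → 11). Not NE.
(M, C3): Player II can switch to C1 (6 → 11). Not NE.
(D, C1): Player I can switch to U (11 → 12). Not NE.
(D, C2): Player I can switch to M (10 → 11). Not NE.
(The remaining 1 profile has a profitable deviation by the same check.)

There is no pure-strategy Nash equilibrium.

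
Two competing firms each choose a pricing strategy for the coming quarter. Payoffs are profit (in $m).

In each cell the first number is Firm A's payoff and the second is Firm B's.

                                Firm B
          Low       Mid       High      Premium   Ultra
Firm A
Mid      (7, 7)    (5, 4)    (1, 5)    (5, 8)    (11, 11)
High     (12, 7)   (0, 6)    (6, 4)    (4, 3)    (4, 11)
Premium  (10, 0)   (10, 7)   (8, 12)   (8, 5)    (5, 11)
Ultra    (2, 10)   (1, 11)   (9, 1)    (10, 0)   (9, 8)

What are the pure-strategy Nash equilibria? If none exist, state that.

Pure NE: (Mid, Ultra)

Check each profile: it is a Nash equilibrium iff no player can strictly gain by switching unilaterally.
(Mid, Low): Firm A can switch to High (7 → 12). Not NE.
(Mid, Mid): Firm A can switch to Premium (5 → 10). Not NE.
(Mid, High): Firm A can switch to High (1 → 6). Not NE.
(Mid, Premium): Firm A can switch to Premium (5 → 8). Not NE.
(Mid, Ultra): Firm A gets 11, best alternative 9; Firm B gets 11, best alternative 8. No profitable deviation — NE.
(High, Low): Firm B can switch to Ultra (7 → 11). Not NE.
(High, Mid): Firm A can switch to Mid (0 → 5). Not NE.
(High, High): Firm A can switch to Premium (6 → 8). Not NE.
(High, Premium): Firm A can switch to Mid (4 → 5). Not NE.
(High, Ultra): Firm A can switch to Mid (4 → 11). Not NE.
(Premium, Low): Firm A can switch to High (10 → 12). Not NE.
(Premium, Mid): Firm B can switch to High (7 → 12). Not NE.
(Premium, High): Firm A can switch to Ultra (8 → 9). Not NE.
(The remaining 7 profiles each have a profitable deviation by the same check.)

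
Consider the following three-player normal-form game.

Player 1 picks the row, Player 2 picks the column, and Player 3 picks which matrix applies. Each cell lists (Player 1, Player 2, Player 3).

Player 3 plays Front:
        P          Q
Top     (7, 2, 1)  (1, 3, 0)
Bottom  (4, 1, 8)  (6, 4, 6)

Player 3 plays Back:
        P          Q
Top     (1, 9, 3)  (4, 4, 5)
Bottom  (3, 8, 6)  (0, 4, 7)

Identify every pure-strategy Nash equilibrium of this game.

For each strategy profile, look for a profitable unilateral deviation.
(Top, P, Front): Player 2 can switch to Q (2 → 3). Not NE.
(Top, P, Back): Player 1 can switch to Bottom (1 → 3). Not NE.
(Top, Q, Front): Player 1 can switch to Bottom (1 → 6). Not NE.
(Top, Q, Back): Player 2 can switch to P (4 → 9). Not NE.
(Bottom, P, Front): Player 1 can switch to Top (4 → 7). Not NE.
(Bottom, P, Back): Player 3 can switch to Front (6 → 8). Not NE.
(The remaining 2 profiles each have a profitable deviation by the same check.)

No pure-strategy Nash equilibrium.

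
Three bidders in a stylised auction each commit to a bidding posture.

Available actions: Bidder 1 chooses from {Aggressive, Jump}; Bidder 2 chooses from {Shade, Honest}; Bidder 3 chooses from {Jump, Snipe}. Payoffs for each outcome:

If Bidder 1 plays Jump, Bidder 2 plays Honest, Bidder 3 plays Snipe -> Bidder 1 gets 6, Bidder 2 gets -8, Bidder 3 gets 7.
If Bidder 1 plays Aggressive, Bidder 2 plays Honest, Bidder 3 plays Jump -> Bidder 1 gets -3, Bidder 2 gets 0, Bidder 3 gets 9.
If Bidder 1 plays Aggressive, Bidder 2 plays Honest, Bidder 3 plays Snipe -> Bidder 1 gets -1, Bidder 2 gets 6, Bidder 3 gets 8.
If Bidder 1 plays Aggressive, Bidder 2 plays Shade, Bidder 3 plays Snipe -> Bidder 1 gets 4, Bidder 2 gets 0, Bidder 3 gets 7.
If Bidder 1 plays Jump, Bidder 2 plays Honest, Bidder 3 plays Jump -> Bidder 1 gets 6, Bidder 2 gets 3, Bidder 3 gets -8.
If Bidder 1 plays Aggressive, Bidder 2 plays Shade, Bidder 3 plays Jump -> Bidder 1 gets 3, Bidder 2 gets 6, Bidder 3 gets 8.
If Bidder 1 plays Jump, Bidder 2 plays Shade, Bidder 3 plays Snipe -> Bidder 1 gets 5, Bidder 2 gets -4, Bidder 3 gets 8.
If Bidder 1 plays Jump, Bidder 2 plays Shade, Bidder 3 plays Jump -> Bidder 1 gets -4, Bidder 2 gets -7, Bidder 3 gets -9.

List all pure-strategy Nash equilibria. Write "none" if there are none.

Check each profile: it is a Nash equilibrium iff no player can strictly gain by switching unilaterally.
(Aggressive, Shade, Jump): Bidder 1 gets 3, best alternative -4; Bidder 2 gets 6, best alternative 0; Bidder 3 gets 8, best alternative 7. No profitable deviation — NE.
(Aggressive, Shade, Snipe): Bidder 1 can switch to Jump (4 → 5). Not NE.
(Aggressive, Honest, Jump): Bidder 1 can switch to Jump (-3 → 6). Not NE.
(Aggressive, Honest, Snipe): Bidder 1 can switch to Jump (-1 → 6). Not NE.
(Jump, Shade, Jump): Bidder 1 can switch to Aggressive (-4 → 3). Not NE.
(Jump, Shade, Snipe): Bidder 1 gets 5, best alternative 4; Bidder 2 gets -4, best alternative -8; Bidder 3 gets 8, best alternative -9. No profitable deviation — NE.
(Jump, Honest, Jump): Bidder 3 can switch to Snipe (-8 → 7). Not NE.
(Jump, Honest, Snipe): Bidder 2 can switch to Shade (-8 → -4). Not NE.

The pure Nash equilibria are (Aggressive, Shade, Jump); (Jump, Shade, Snipe).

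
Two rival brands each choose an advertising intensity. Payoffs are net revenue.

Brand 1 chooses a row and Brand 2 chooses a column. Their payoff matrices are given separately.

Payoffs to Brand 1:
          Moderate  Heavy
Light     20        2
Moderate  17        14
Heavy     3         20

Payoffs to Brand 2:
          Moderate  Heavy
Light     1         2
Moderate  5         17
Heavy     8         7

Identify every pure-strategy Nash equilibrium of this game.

Mark each player's best response to every combination of opponents' strategies; a profile where every player is best-responding is a pure Nash equilibrium.
Brand 1 against Moderate: payoffs 20, 17, 3 → best response Light.
Brand 1 against Heavy: payoffs 2, 14, 20 → best response Heavy.
Brand 2 against Light: payoffs 1, 2 → best response Heavy.
Brand 2 against Moderate: payoffs 5, 17 → best response Heavy.
Brand 2 against Heavy: payoffs 8, 7 → best response Moderate.
No profile is a mutual best response for all players.

There is no pure-strategy Nash equilibrium.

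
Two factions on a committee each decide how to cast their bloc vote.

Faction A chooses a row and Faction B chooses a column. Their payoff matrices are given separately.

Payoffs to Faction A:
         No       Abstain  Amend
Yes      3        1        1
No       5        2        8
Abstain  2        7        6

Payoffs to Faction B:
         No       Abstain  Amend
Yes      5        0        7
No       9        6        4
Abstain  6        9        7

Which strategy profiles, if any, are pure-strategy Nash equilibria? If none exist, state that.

(Yes, No): Faction A can switch to No (3 → 5). Not NE.
(Yes, Abstain): Faction A can switch to No (1 → 2). Not NE.
(Yes, Amend): Faction A can switch to No (1 → 8). Not NE.
(No, No): Faction A gets 5, best alternative 3; Faction B gets 9, best alternative 6. No profitable deviation — NE.
(No, Abstain): Faction A can switch to Abstain (2 → 7). Not NE.
(No, Amend): Faction B can switch to No (4 → 9). Not NE.
(Abstain, No): Faction A can switch to Yes (2 → 3). Not NE.
(Abstain, Abstain): Faction A gets 7, best alternative 2; Faction B gets 9, best alternative 7. No profitable deviation — NE.
(The remaining 1 profile has a profitable deviation by the same check.)

(No, No); (Abstain, Abstain)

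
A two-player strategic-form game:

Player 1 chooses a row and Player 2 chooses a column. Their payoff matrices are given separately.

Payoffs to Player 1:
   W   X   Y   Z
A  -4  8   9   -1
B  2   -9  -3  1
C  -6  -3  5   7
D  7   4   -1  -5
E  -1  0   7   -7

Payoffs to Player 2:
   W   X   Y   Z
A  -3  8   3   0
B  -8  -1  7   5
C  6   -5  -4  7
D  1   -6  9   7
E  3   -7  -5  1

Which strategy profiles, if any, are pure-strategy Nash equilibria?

The pure Nash equilibria are (A, X) and (C, Z).

For each player, find the best response to each opponent profile; mutual best responses are the pure NE.
Player 1 against W: payoffs -4, 2, -6, 7, -1 → best response D.
Player 1 against X: payoffs 8, -9, -3, 4, 0 → best response A.
Player 1 against Y: payoffs 9, -3, 5, -1, 7 → best response A.
Player 1 against Z: payoffs -1, 1, 7, -5, -7 → best response C.
Player 2 against A: payoffs -3, 8, 3, 0 → best response X.
Player 2 against B: payoffs -8, -1, 7, 5 → best response Y.
Player 2 against C: payoffs 6, -5, -4, 7 → best response Z.
Player 2 against D: payoffs 1, -6, 9, 7 → best response Y.
Player 2 against E: payoffs 3, -7, -5, 1 → best response W.
Mutual best responses: (A, X); (C, Z).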